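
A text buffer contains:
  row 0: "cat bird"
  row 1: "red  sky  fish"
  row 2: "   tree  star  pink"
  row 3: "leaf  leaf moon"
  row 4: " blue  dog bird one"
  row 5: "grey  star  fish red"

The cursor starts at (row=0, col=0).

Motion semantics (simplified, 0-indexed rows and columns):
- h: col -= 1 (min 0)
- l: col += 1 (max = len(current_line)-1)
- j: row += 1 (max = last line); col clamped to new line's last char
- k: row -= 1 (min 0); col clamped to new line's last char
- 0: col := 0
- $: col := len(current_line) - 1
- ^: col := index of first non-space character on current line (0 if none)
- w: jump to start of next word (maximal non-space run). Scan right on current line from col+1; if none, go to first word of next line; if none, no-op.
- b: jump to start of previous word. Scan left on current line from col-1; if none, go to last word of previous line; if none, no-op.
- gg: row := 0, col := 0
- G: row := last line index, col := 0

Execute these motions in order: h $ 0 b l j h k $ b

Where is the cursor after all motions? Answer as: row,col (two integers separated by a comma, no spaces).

After 1 (h): row=0 col=0 char='c'
After 2 ($): row=0 col=7 char='d'
After 3 (0): row=0 col=0 char='c'
After 4 (b): row=0 col=0 char='c'
After 5 (l): row=0 col=1 char='a'
After 6 (j): row=1 col=1 char='e'
After 7 (h): row=1 col=0 char='r'
After 8 (k): row=0 col=0 char='c'
After 9 ($): row=0 col=7 char='d'
After 10 (b): row=0 col=4 char='b'

Answer: 0,4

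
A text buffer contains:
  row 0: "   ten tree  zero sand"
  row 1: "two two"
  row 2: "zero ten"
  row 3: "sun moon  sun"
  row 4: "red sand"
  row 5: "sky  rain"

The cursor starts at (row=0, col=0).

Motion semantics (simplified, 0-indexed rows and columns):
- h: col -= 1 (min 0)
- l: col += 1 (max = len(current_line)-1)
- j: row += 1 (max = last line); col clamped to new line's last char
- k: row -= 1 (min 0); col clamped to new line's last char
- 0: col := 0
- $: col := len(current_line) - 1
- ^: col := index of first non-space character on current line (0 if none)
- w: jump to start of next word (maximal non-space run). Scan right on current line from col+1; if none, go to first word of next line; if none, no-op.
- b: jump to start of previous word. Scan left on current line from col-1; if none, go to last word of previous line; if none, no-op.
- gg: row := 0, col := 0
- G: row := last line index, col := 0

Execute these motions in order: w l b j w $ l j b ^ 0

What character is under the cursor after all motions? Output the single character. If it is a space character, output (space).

Answer: z

Derivation:
After 1 (w): row=0 col=3 char='t'
After 2 (l): row=0 col=4 char='e'
After 3 (b): row=0 col=3 char='t'
After 4 (j): row=1 col=3 char='_'
After 5 (w): row=1 col=4 char='t'
After 6 ($): row=1 col=6 char='o'
After 7 (l): row=1 col=6 char='o'
After 8 (j): row=2 col=6 char='e'
After 9 (b): row=2 col=5 char='t'
After 10 (^): row=2 col=0 char='z'
After 11 (0): row=2 col=0 char='z'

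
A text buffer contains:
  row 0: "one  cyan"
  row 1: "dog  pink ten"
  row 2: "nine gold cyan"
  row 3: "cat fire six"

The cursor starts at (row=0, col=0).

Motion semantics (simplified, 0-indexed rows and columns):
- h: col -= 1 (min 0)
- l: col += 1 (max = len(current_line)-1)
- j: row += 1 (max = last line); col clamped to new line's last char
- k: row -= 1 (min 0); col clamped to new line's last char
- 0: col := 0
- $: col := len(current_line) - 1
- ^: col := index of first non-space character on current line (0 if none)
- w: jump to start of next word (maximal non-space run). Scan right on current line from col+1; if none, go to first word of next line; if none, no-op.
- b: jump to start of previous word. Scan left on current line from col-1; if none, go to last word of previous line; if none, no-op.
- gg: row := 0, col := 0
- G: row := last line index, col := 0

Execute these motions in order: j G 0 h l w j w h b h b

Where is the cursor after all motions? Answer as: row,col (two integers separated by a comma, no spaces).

Answer: 3,0

Derivation:
After 1 (j): row=1 col=0 char='d'
After 2 (G): row=3 col=0 char='c'
After 3 (0): row=3 col=0 char='c'
After 4 (h): row=3 col=0 char='c'
After 5 (l): row=3 col=1 char='a'
After 6 (w): row=3 col=4 char='f'
After 7 (j): row=3 col=4 char='f'
After 8 (w): row=3 col=9 char='s'
After 9 (h): row=3 col=8 char='_'
After 10 (b): row=3 col=4 char='f'
After 11 (h): row=3 col=3 char='_'
After 12 (b): row=3 col=0 char='c'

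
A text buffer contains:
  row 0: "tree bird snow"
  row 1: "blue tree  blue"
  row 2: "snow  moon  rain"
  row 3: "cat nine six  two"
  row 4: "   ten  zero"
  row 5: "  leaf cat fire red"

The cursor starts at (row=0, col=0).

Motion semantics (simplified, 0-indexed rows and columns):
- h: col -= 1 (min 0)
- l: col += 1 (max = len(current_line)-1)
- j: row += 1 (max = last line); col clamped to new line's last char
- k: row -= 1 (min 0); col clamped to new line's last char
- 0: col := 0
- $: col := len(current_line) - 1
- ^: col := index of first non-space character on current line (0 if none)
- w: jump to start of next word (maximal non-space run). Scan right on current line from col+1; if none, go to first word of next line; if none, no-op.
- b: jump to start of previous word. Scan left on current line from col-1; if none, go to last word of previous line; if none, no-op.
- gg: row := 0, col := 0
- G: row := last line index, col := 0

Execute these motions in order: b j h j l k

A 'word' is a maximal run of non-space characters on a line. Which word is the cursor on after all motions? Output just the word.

Answer: blue

Derivation:
After 1 (b): row=0 col=0 char='t'
After 2 (j): row=1 col=0 char='b'
After 3 (h): row=1 col=0 char='b'
After 4 (j): row=2 col=0 char='s'
After 5 (l): row=2 col=1 char='n'
After 6 (k): row=1 col=1 char='l'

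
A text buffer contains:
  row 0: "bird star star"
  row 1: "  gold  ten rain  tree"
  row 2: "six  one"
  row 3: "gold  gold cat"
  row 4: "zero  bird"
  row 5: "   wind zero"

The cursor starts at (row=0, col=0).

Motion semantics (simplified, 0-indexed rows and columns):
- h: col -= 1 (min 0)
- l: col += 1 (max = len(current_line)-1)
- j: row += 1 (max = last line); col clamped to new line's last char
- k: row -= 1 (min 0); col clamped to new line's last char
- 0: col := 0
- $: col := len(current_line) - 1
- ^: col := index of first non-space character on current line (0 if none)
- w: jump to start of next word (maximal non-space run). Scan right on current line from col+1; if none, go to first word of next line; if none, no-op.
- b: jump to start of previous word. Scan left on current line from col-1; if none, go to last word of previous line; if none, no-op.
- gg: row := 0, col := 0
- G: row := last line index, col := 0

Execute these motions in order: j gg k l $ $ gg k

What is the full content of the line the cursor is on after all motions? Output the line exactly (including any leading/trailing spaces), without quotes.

After 1 (j): row=1 col=0 char='_'
After 2 (gg): row=0 col=0 char='b'
After 3 (k): row=0 col=0 char='b'
After 4 (l): row=0 col=1 char='i'
After 5 ($): row=0 col=13 char='r'
After 6 ($): row=0 col=13 char='r'
After 7 (gg): row=0 col=0 char='b'
After 8 (k): row=0 col=0 char='b'

Answer: bird star star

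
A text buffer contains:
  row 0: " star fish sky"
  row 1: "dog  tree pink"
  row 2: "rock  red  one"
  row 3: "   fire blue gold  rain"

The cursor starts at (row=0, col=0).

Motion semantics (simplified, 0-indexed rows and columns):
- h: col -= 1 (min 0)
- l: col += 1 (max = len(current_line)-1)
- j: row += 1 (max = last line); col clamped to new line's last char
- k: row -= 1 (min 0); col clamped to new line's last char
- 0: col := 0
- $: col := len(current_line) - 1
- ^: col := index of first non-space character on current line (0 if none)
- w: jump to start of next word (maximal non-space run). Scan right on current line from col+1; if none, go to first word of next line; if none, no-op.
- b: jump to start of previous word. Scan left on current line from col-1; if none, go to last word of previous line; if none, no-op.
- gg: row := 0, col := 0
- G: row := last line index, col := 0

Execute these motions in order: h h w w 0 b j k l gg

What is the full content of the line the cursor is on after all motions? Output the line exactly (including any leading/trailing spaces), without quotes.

Answer:  star fish sky

Derivation:
After 1 (h): row=0 col=0 char='_'
After 2 (h): row=0 col=0 char='_'
After 3 (w): row=0 col=1 char='s'
After 4 (w): row=0 col=6 char='f'
After 5 (0): row=0 col=0 char='_'
After 6 (b): row=0 col=0 char='_'
After 7 (j): row=1 col=0 char='d'
After 8 (k): row=0 col=0 char='_'
After 9 (l): row=0 col=1 char='s'
After 10 (gg): row=0 col=0 char='_'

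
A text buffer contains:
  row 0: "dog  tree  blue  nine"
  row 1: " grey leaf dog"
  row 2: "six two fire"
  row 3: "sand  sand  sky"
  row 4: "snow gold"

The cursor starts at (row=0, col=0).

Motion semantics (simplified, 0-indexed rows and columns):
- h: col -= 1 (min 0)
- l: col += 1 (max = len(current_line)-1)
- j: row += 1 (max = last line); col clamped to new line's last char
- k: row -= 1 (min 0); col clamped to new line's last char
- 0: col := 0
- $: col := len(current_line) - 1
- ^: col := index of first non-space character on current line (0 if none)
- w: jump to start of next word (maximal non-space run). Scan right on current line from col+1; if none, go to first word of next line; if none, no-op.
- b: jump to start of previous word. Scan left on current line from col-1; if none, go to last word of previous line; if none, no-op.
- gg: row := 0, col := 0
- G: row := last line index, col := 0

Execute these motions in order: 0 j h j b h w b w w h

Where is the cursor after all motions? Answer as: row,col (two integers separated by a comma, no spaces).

After 1 (0): row=0 col=0 char='d'
After 2 (j): row=1 col=0 char='_'
After 3 (h): row=1 col=0 char='_'
After 4 (j): row=2 col=0 char='s'
After 5 (b): row=1 col=11 char='d'
After 6 (h): row=1 col=10 char='_'
After 7 (w): row=1 col=11 char='d'
After 8 (b): row=1 col=6 char='l'
After 9 (w): row=1 col=11 char='d'
After 10 (w): row=2 col=0 char='s'
After 11 (h): row=2 col=0 char='s'

Answer: 2,0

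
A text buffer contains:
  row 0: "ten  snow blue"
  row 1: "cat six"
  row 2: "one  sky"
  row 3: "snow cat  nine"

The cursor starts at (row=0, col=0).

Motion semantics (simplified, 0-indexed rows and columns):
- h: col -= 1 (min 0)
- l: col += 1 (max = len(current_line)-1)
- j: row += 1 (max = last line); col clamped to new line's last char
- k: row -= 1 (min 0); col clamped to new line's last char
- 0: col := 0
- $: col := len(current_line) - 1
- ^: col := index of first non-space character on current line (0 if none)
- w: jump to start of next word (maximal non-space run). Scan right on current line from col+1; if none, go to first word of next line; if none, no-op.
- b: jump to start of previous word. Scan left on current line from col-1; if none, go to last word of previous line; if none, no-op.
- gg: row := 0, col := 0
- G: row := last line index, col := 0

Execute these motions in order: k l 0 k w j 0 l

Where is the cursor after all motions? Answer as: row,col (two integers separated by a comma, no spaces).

After 1 (k): row=0 col=0 char='t'
After 2 (l): row=0 col=1 char='e'
After 3 (0): row=0 col=0 char='t'
After 4 (k): row=0 col=0 char='t'
After 5 (w): row=0 col=5 char='s'
After 6 (j): row=1 col=5 char='i'
After 7 (0): row=1 col=0 char='c'
After 8 (l): row=1 col=1 char='a'

Answer: 1,1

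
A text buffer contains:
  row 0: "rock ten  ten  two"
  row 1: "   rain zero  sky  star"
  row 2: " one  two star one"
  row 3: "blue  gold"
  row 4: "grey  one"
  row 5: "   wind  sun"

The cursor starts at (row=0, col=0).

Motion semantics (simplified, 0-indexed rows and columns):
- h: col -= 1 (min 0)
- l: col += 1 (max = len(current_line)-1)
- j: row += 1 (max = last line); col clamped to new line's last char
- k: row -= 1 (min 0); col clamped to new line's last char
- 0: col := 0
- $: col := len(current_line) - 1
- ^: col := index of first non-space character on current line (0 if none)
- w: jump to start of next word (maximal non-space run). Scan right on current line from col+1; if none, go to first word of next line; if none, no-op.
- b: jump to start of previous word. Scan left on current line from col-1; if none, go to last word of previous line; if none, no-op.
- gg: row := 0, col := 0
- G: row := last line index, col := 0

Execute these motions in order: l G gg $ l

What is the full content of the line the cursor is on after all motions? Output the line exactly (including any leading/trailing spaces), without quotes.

Answer: rock ten  ten  two

Derivation:
After 1 (l): row=0 col=1 char='o'
After 2 (G): row=5 col=0 char='_'
After 3 (gg): row=0 col=0 char='r'
After 4 ($): row=0 col=17 char='o'
After 5 (l): row=0 col=17 char='o'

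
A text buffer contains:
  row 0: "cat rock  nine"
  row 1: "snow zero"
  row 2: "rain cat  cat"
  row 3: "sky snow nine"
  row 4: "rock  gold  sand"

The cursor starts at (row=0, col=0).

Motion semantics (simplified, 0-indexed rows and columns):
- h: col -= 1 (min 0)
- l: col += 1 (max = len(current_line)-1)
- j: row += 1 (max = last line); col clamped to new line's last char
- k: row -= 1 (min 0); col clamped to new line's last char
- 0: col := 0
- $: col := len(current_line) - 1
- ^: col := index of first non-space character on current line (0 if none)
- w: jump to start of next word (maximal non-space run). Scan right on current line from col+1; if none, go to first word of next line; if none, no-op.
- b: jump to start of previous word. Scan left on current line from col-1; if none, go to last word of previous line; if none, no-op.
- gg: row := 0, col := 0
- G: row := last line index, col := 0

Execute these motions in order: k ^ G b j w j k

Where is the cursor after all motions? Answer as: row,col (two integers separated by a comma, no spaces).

After 1 (k): row=0 col=0 char='c'
After 2 (^): row=0 col=0 char='c'
After 3 (G): row=4 col=0 char='r'
After 4 (b): row=3 col=9 char='n'
After 5 (j): row=4 col=9 char='d'
After 6 (w): row=4 col=12 char='s'
After 7 (j): row=4 col=12 char='s'
After 8 (k): row=3 col=12 char='e'

Answer: 3,12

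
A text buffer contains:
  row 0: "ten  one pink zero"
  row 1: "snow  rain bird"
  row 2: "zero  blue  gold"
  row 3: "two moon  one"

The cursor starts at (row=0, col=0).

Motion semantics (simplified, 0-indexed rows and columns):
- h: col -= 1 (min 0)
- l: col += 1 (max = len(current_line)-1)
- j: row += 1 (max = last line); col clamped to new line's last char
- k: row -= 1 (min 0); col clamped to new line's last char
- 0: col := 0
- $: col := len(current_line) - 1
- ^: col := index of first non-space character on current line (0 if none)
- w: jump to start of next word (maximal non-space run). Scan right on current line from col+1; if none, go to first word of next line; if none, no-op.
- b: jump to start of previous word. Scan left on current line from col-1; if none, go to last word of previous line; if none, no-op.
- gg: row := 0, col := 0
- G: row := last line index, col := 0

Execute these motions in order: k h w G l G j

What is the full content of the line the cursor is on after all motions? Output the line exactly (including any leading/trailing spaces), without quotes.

After 1 (k): row=0 col=0 char='t'
After 2 (h): row=0 col=0 char='t'
After 3 (w): row=0 col=5 char='o'
After 4 (G): row=3 col=0 char='t'
After 5 (l): row=3 col=1 char='w'
After 6 (G): row=3 col=0 char='t'
After 7 (j): row=3 col=0 char='t'

Answer: two moon  one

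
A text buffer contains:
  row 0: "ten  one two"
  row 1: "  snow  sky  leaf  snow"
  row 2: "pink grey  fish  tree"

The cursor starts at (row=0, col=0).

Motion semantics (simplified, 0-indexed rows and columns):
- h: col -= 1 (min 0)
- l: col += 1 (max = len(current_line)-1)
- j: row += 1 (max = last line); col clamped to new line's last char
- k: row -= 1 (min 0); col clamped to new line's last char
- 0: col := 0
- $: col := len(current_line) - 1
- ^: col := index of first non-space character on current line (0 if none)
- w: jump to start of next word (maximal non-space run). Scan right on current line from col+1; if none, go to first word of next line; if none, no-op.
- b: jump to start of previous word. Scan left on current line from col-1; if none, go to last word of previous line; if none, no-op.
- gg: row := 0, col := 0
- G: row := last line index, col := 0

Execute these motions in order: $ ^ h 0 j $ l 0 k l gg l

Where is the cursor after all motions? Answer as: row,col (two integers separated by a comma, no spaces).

Answer: 0,1

Derivation:
After 1 ($): row=0 col=11 char='o'
After 2 (^): row=0 col=0 char='t'
After 3 (h): row=0 col=0 char='t'
After 4 (0): row=0 col=0 char='t'
After 5 (j): row=1 col=0 char='_'
After 6 ($): row=1 col=22 char='w'
After 7 (l): row=1 col=22 char='w'
After 8 (0): row=1 col=0 char='_'
After 9 (k): row=0 col=0 char='t'
After 10 (l): row=0 col=1 char='e'
After 11 (gg): row=0 col=0 char='t'
After 12 (l): row=0 col=1 char='e'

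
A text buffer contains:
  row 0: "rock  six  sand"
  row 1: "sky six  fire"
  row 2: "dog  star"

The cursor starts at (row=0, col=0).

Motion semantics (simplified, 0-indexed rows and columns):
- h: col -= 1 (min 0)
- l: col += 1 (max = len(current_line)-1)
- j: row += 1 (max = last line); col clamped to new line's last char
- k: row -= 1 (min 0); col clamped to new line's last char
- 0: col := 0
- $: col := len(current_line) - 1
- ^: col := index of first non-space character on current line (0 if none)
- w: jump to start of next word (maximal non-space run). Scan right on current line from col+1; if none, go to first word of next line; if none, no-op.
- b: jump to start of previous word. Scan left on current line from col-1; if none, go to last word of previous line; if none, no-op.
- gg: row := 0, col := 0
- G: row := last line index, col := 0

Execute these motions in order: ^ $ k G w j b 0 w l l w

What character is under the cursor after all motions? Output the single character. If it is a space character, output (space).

Answer: a

Derivation:
After 1 (^): row=0 col=0 char='r'
After 2 ($): row=0 col=14 char='d'
After 3 (k): row=0 col=14 char='d'
After 4 (G): row=2 col=0 char='d'
After 5 (w): row=2 col=5 char='s'
After 6 (j): row=2 col=5 char='s'
After 7 (b): row=2 col=0 char='d'
After 8 (0): row=2 col=0 char='d'
After 9 (w): row=2 col=5 char='s'
After 10 (l): row=2 col=6 char='t'
After 11 (l): row=2 col=7 char='a'
After 12 (w): row=2 col=7 char='a'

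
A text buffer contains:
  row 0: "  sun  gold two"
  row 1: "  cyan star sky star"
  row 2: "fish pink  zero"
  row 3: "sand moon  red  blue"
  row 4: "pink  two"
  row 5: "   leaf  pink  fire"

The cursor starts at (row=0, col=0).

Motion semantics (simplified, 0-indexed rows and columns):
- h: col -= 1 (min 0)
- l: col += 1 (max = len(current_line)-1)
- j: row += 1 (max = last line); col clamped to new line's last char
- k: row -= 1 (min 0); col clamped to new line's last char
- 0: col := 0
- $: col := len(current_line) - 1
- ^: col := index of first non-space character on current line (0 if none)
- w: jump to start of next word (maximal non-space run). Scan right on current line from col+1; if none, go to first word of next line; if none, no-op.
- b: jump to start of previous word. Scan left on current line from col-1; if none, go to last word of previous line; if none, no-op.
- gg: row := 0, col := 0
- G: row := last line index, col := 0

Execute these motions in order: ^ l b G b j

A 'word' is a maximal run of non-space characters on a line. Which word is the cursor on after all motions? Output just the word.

After 1 (^): row=0 col=2 char='s'
After 2 (l): row=0 col=3 char='u'
After 3 (b): row=0 col=2 char='s'
After 4 (G): row=5 col=0 char='_'
After 5 (b): row=4 col=6 char='t'
After 6 (j): row=5 col=6 char='f'

Answer: leaf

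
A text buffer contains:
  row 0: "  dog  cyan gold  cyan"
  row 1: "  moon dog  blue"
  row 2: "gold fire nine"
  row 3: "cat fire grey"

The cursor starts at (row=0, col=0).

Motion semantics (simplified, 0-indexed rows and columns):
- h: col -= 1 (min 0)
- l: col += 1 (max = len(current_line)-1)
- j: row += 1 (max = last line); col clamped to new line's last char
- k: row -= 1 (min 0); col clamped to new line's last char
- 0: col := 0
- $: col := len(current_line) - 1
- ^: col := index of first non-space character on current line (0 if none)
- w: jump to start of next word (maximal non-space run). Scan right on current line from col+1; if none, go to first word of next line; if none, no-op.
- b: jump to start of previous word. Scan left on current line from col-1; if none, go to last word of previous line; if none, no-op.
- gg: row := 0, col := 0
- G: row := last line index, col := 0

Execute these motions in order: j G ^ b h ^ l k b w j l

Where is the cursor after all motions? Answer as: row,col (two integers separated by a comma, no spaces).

After 1 (j): row=1 col=0 char='_'
After 2 (G): row=3 col=0 char='c'
After 3 (^): row=3 col=0 char='c'
After 4 (b): row=2 col=10 char='n'
After 5 (h): row=2 col=9 char='_'
After 6 (^): row=2 col=0 char='g'
After 7 (l): row=2 col=1 char='o'
After 8 (k): row=1 col=1 char='_'
After 9 (b): row=0 col=18 char='c'
After 10 (w): row=1 col=2 char='m'
After 11 (j): row=2 col=2 char='l'
After 12 (l): row=2 col=3 char='d'

Answer: 2,3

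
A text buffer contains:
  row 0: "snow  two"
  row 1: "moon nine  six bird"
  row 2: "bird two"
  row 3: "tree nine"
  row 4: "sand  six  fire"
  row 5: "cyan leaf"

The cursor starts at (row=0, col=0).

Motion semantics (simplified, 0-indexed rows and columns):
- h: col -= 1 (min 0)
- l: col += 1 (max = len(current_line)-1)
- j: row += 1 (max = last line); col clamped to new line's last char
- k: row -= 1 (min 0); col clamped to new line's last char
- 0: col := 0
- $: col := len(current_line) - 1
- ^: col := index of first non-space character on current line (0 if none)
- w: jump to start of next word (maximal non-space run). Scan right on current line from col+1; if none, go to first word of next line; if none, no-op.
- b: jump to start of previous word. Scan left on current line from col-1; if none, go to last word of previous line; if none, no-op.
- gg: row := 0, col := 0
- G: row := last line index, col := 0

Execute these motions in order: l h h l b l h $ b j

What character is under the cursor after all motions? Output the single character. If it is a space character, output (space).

Answer: i

Derivation:
After 1 (l): row=0 col=1 char='n'
After 2 (h): row=0 col=0 char='s'
After 3 (h): row=0 col=0 char='s'
After 4 (l): row=0 col=1 char='n'
After 5 (b): row=0 col=0 char='s'
After 6 (l): row=0 col=1 char='n'
After 7 (h): row=0 col=0 char='s'
After 8 ($): row=0 col=8 char='o'
After 9 (b): row=0 col=6 char='t'
After 10 (j): row=1 col=6 char='i'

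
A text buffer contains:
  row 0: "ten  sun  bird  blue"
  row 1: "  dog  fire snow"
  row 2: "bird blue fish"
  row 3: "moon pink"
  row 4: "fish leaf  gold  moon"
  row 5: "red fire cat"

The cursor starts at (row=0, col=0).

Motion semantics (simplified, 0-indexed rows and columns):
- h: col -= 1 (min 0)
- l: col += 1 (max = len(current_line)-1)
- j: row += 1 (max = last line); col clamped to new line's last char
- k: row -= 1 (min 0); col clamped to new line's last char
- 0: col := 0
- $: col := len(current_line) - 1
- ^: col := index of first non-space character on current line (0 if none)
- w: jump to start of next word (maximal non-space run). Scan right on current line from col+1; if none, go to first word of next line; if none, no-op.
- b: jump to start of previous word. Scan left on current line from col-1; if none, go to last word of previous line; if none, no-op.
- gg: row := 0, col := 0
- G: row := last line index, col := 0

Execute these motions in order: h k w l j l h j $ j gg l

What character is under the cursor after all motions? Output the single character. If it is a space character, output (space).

After 1 (h): row=0 col=0 char='t'
After 2 (k): row=0 col=0 char='t'
After 3 (w): row=0 col=5 char='s'
After 4 (l): row=0 col=6 char='u'
After 5 (j): row=1 col=6 char='_'
After 6 (l): row=1 col=7 char='f'
After 7 (h): row=1 col=6 char='_'
After 8 (j): row=2 col=6 char='l'
After 9 ($): row=2 col=13 char='h'
After 10 (j): row=3 col=8 char='k'
After 11 (gg): row=0 col=0 char='t'
After 12 (l): row=0 col=1 char='e'

Answer: e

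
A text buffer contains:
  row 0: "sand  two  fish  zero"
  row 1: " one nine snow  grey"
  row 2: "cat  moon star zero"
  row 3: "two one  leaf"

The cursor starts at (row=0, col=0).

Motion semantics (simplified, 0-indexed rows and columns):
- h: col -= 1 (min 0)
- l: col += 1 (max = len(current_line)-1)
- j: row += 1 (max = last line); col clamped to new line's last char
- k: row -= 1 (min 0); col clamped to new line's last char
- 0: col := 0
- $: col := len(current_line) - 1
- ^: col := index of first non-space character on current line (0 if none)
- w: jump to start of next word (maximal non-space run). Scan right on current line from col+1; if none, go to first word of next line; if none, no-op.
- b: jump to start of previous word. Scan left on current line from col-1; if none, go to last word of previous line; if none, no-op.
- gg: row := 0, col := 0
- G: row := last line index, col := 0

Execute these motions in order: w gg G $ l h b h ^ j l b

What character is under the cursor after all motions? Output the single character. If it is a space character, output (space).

After 1 (w): row=0 col=6 char='t'
After 2 (gg): row=0 col=0 char='s'
After 3 (G): row=3 col=0 char='t'
After 4 ($): row=3 col=12 char='f'
After 5 (l): row=3 col=12 char='f'
After 6 (h): row=3 col=11 char='a'
After 7 (b): row=3 col=9 char='l'
After 8 (h): row=3 col=8 char='_'
After 9 (^): row=3 col=0 char='t'
After 10 (j): row=3 col=0 char='t'
After 11 (l): row=3 col=1 char='w'
After 12 (b): row=3 col=0 char='t'

Answer: t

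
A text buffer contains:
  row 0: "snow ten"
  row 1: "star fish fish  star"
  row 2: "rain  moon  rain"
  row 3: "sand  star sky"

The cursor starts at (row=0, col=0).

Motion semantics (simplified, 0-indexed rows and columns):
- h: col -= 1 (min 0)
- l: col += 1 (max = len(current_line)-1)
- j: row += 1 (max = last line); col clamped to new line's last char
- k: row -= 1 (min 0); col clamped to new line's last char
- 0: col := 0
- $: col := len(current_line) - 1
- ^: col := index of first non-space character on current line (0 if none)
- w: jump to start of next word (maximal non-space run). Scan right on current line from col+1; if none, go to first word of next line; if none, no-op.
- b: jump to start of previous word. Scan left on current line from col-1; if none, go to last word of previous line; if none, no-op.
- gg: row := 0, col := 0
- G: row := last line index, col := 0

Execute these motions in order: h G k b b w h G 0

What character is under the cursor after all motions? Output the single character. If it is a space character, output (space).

Answer: s

Derivation:
After 1 (h): row=0 col=0 char='s'
After 2 (G): row=3 col=0 char='s'
After 3 (k): row=2 col=0 char='r'
After 4 (b): row=1 col=16 char='s'
After 5 (b): row=1 col=10 char='f'
After 6 (w): row=1 col=16 char='s'
After 7 (h): row=1 col=15 char='_'
After 8 (G): row=3 col=0 char='s'
After 9 (0): row=3 col=0 char='s'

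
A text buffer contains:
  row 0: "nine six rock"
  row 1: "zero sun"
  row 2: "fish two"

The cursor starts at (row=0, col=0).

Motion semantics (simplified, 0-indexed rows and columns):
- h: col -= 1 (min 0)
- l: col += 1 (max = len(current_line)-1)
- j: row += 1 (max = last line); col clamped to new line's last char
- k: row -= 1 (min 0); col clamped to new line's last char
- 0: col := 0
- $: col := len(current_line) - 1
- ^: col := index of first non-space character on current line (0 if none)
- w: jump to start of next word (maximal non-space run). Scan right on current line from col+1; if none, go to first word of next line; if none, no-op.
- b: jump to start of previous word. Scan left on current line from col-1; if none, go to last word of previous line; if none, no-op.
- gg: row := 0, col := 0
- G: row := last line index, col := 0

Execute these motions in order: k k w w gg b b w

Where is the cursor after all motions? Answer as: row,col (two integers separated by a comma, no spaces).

Answer: 0,5

Derivation:
After 1 (k): row=0 col=0 char='n'
After 2 (k): row=0 col=0 char='n'
After 3 (w): row=0 col=5 char='s'
After 4 (w): row=0 col=9 char='r'
After 5 (gg): row=0 col=0 char='n'
After 6 (b): row=0 col=0 char='n'
After 7 (b): row=0 col=0 char='n'
After 8 (w): row=0 col=5 char='s'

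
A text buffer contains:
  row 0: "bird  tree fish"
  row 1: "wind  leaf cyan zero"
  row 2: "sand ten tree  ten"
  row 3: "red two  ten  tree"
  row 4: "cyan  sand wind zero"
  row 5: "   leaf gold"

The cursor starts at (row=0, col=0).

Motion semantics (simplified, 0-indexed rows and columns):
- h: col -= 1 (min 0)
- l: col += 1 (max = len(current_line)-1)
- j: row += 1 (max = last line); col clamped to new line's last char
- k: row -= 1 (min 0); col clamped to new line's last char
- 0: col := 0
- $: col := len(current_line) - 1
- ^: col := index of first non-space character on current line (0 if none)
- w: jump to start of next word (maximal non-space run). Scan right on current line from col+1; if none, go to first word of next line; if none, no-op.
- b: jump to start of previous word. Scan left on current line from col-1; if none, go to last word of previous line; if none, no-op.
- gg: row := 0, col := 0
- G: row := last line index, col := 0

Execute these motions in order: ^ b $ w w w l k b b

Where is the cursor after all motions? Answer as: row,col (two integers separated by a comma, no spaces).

After 1 (^): row=0 col=0 char='b'
After 2 (b): row=0 col=0 char='b'
After 3 ($): row=0 col=14 char='h'
After 4 (w): row=1 col=0 char='w'
After 5 (w): row=1 col=6 char='l'
After 6 (w): row=1 col=11 char='c'
After 7 (l): row=1 col=12 char='y'
After 8 (k): row=0 col=12 char='i'
After 9 (b): row=0 col=11 char='f'
After 10 (b): row=0 col=6 char='t'

Answer: 0,6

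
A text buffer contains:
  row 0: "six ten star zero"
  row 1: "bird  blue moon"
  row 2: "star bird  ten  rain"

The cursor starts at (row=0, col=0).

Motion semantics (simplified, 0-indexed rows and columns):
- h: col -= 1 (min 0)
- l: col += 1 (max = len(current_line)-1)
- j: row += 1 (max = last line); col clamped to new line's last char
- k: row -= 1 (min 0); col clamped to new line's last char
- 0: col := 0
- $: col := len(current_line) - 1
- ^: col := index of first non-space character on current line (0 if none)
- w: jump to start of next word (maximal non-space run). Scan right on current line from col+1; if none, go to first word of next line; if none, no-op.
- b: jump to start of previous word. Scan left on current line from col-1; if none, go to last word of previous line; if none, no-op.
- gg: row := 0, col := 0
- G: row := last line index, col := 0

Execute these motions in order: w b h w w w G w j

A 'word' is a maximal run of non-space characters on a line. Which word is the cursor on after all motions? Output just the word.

After 1 (w): row=0 col=4 char='t'
After 2 (b): row=0 col=0 char='s'
After 3 (h): row=0 col=0 char='s'
After 4 (w): row=0 col=4 char='t'
After 5 (w): row=0 col=8 char='s'
After 6 (w): row=0 col=13 char='z'
After 7 (G): row=2 col=0 char='s'
After 8 (w): row=2 col=5 char='b'
After 9 (j): row=2 col=5 char='b'

Answer: bird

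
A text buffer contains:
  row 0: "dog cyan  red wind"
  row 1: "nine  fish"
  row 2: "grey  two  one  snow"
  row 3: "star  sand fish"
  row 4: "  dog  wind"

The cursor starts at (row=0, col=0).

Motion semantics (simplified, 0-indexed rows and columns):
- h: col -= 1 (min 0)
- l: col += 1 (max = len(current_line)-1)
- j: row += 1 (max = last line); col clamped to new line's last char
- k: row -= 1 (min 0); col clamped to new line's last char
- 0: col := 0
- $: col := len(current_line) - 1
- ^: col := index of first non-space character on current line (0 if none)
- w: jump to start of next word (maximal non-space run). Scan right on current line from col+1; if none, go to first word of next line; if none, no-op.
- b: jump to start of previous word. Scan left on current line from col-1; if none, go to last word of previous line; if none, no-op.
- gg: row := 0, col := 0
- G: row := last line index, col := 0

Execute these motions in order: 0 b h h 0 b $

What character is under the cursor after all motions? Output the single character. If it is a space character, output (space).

After 1 (0): row=0 col=0 char='d'
After 2 (b): row=0 col=0 char='d'
After 3 (h): row=0 col=0 char='d'
After 4 (h): row=0 col=0 char='d'
After 5 (0): row=0 col=0 char='d'
After 6 (b): row=0 col=0 char='d'
After 7 ($): row=0 col=17 char='d'

Answer: d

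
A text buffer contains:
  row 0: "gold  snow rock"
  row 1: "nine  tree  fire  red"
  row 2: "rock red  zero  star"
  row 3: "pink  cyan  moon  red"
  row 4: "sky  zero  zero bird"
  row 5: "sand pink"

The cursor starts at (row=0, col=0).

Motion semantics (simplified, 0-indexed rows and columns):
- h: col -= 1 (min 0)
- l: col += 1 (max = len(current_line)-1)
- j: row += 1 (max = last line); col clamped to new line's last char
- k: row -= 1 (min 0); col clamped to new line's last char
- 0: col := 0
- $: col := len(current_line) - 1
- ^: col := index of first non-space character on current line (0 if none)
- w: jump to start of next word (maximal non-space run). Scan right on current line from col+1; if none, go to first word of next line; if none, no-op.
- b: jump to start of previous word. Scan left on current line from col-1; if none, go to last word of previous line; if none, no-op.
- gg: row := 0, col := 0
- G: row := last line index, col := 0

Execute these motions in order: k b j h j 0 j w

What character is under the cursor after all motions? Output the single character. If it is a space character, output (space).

Answer: c

Derivation:
After 1 (k): row=0 col=0 char='g'
After 2 (b): row=0 col=0 char='g'
After 3 (j): row=1 col=0 char='n'
After 4 (h): row=1 col=0 char='n'
After 5 (j): row=2 col=0 char='r'
After 6 (0): row=2 col=0 char='r'
After 7 (j): row=3 col=0 char='p'
After 8 (w): row=3 col=6 char='c'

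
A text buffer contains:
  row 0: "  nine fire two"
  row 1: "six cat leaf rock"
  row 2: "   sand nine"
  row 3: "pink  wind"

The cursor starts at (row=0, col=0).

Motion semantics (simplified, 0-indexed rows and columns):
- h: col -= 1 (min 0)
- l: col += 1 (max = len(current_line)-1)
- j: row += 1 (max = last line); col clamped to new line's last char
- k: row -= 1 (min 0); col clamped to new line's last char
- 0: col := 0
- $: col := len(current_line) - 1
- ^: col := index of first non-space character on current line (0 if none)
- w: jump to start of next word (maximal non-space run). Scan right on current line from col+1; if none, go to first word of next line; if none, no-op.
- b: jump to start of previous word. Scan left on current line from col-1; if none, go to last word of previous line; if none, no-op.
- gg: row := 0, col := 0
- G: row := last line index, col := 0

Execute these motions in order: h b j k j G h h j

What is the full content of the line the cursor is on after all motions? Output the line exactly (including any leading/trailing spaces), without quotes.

Answer: pink  wind

Derivation:
After 1 (h): row=0 col=0 char='_'
After 2 (b): row=0 col=0 char='_'
After 3 (j): row=1 col=0 char='s'
After 4 (k): row=0 col=0 char='_'
After 5 (j): row=1 col=0 char='s'
After 6 (G): row=3 col=0 char='p'
After 7 (h): row=3 col=0 char='p'
After 8 (h): row=3 col=0 char='p'
After 9 (j): row=3 col=0 char='p'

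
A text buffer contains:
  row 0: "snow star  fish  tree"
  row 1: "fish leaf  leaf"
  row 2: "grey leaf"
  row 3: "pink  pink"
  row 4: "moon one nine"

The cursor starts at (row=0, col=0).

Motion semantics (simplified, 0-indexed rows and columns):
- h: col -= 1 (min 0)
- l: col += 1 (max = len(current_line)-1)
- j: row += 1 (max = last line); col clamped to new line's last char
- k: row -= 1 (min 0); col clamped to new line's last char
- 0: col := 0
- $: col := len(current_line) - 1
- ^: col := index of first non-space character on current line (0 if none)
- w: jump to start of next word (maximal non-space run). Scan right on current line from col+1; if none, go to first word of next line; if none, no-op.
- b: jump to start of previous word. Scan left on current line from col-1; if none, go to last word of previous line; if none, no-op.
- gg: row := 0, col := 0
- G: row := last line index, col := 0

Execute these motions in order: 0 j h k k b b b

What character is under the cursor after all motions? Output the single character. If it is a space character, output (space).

Answer: s

Derivation:
After 1 (0): row=0 col=0 char='s'
After 2 (j): row=1 col=0 char='f'
After 3 (h): row=1 col=0 char='f'
After 4 (k): row=0 col=0 char='s'
After 5 (k): row=0 col=0 char='s'
After 6 (b): row=0 col=0 char='s'
After 7 (b): row=0 col=0 char='s'
After 8 (b): row=0 col=0 char='s'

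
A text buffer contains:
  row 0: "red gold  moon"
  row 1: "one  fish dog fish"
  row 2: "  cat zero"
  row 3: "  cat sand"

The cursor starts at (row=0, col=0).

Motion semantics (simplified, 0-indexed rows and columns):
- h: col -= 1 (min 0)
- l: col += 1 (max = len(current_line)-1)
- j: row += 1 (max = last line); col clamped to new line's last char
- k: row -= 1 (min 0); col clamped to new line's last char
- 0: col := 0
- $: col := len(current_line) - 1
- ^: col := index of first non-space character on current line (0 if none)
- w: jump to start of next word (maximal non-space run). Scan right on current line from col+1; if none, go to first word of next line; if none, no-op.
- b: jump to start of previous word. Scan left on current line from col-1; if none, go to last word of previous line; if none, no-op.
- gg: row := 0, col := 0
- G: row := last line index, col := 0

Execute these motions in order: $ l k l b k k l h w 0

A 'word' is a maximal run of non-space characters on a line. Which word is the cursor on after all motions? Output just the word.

After 1 ($): row=0 col=13 char='n'
After 2 (l): row=0 col=13 char='n'
After 3 (k): row=0 col=13 char='n'
After 4 (l): row=0 col=13 char='n'
After 5 (b): row=0 col=10 char='m'
After 6 (k): row=0 col=10 char='m'
After 7 (k): row=0 col=10 char='m'
After 8 (l): row=0 col=11 char='o'
After 9 (h): row=0 col=10 char='m'
After 10 (w): row=1 col=0 char='o'
After 11 (0): row=1 col=0 char='o'

Answer: one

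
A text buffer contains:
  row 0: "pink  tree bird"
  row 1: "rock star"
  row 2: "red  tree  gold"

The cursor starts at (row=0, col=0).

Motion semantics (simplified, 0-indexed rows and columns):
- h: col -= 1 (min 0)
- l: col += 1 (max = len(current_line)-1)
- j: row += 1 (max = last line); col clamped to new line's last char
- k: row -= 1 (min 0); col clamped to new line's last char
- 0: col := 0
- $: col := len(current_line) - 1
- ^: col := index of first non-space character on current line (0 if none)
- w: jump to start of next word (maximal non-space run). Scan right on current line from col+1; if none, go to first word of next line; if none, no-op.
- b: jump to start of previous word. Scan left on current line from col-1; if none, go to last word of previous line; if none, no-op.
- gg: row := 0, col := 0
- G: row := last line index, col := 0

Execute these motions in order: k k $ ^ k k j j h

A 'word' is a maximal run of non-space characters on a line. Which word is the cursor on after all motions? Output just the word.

After 1 (k): row=0 col=0 char='p'
After 2 (k): row=0 col=0 char='p'
After 3 ($): row=0 col=14 char='d'
After 4 (^): row=0 col=0 char='p'
After 5 (k): row=0 col=0 char='p'
After 6 (k): row=0 col=0 char='p'
After 7 (j): row=1 col=0 char='r'
After 8 (j): row=2 col=0 char='r'
After 9 (h): row=2 col=0 char='r'

Answer: red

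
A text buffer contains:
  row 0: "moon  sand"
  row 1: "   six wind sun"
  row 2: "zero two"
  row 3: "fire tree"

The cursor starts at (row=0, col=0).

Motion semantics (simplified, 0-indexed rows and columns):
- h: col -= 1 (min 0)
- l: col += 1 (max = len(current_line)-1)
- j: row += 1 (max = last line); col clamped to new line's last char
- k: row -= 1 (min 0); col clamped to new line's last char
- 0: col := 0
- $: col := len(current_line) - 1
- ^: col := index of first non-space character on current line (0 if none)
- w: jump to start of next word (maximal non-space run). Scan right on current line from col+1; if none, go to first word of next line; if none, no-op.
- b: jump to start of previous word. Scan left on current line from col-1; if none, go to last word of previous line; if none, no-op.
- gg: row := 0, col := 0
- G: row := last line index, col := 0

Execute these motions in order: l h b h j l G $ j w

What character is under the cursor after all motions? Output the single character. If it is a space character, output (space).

Answer: e

Derivation:
After 1 (l): row=0 col=1 char='o'
After 2 (h): row=0 col=0 char='m'
After 3 (b): row=0 col=0 char='m'
After 4 (h): row=0 col=0 char='m'
After 5 (j): row=1 col=0 char='_'
After 6 (l): row=1 col=1 char='_'
After 7 (G): row=3 col=0 char='f'
After 8 ($): row=3 col=8 char='e'
After 9 (j): row=3 col=8 char='e'
After 10 (w): row=3 col=8 char='e'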